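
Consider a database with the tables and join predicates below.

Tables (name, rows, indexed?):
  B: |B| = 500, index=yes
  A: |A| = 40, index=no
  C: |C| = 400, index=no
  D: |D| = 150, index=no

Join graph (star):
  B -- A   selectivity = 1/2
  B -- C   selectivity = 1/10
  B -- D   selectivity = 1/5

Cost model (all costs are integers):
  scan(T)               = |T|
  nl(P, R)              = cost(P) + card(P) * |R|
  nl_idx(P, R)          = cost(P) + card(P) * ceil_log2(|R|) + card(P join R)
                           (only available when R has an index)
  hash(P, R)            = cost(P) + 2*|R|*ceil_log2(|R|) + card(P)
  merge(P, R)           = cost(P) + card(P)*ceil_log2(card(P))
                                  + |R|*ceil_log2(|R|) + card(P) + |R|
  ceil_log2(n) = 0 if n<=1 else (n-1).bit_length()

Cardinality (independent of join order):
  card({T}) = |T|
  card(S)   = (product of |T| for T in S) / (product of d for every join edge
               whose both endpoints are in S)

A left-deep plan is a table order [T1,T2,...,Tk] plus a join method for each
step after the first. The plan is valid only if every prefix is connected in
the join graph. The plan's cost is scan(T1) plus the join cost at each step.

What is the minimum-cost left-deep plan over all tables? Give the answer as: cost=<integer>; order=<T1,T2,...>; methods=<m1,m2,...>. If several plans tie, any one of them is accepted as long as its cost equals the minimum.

Selinger DP (subsets sized 1..n):
  {B}: scan cost=500, card=500
  {A}: scan cost=40, card=40
  {C}: scan cost=400, card=400
  {D}: scan cost=150, card=150
  {AB}: card=10000; try (A,hash)→1480, (B,merge)→5320, (A,merge)→5780, (B,hash)→9080, (B,nl_idx)→10400, (B,nl)→20040 …(+1); best=1480 via (A,hash)
  {BC}: card=20000; try (C,hash)→8200, (B,merge)→9400, (C,merge)→9500, (B,hash)→9800, (B,nl_idx)→24000, (B,nl)→200400 …(+1); best=8200 via (C,hash)
  {BD}: card=15000; try (D,hash)→3400, (B,merge)→6500, (D,merge)→6850, (B,hash)→9300, (B,nl_idx)→16500, (B,nl)→75150 …(+1); best=3400 via (D,hash)
  {ABC}: card=400000; try (C,hash)→18680, (A,hash)→28680, (C,merge)→155480, (A,merge)→328480, (A,nl)→808200, (C,nl)→4001480; best=18680 via (C,hash)
  {ABD}: card=300000; try (D,hash)→13880, (A,hash)→18880, (D,merge)→152830, (A,merge)→228680, (A,nl)→603400, (D,nl)→1501480; best=13880 via (D,hash)
  {BCD}: card=600000; try (C,hash)→25600, (D,hash)→30600, (C,merge)→232400, (D,merge)→329550, (D,nl)→3008200, (C,nl)→6003400; best=25600 via (C,hash)
  {ABCD}: card=12000000; try (C,hash)→321080, (D,hash)→421080, (A,hash)→626080, (C,merge)→6017880, (D,merge)→8020030, (A,merge)→12625880 …(+3); best=321080 via (C,hash)

cost=321080; order=B,A,D,C; methods=hash,hash,hash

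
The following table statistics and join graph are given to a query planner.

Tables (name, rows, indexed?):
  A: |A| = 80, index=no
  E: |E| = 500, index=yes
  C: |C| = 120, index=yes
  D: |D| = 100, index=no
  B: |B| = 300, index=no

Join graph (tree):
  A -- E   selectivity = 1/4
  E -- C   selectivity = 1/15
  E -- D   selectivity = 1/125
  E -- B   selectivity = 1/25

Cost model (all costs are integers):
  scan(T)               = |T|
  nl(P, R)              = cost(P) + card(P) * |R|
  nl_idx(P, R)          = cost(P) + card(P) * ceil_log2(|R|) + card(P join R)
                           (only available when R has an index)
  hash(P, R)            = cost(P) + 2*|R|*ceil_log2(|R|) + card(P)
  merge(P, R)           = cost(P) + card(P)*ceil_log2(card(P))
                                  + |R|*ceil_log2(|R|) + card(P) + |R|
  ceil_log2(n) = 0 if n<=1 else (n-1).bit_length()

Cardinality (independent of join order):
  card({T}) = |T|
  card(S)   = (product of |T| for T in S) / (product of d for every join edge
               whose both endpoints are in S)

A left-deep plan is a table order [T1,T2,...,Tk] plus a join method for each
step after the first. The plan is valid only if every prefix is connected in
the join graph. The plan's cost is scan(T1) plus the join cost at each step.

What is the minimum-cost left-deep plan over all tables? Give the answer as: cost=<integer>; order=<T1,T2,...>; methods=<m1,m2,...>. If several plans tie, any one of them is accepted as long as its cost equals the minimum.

cost=51600; order=D,E,C,B,A; methods=nl_idx,hash,hash,hash

Selinger DP (subsets sized 1..n):
  {A}: scan cost=80, card=80
  {E}: scan cost=500, card=500
  {C}: scan cost=120, card=120
  {D}: scan cost=100, card=100
  {B}: scan cost=300, card=300
  {AE}: card=10000; try (A,hash)→2120, (E,merge)→5720, (A,merge)→6140, (E,hash)→9160, (E,nl_idx)→10800, (E,nl)→40080 …(+1); best=2120 via (A,hash)
  {CE}: card=4000; try (C,hash)→2680, (E,nl_idx)→5200, (E,merge)→6080, (C,merge)→6460, (C,nl_idx)→8000, (E,hash)→9240 …(+2); best=2680 via (C,hash)
  {DE}: card=400; try (E,nl_idx)→1400, (D,hash)→2400, (E,merge)→5900, (D,merge)→6300, (E,hash)→9200, (E,nl)→50100 …(+1); best=1400 via (E,nl_idx)
  {BE}: card=6000; try (B,hash)→6400, (E,merge)→8300, (B,merge)→8500, (E,nl_idx)→9000, (E,hash)→9600, (E,nl)→150300 …(+1); best=6400 via (B,hash)
  {ACE}: card=80000; try (A,hash)→7800, (C,hash)→13800, (A,merge)→55320, (C,nl_idx)→152120, (C,merge)→153080, (A,nl)→322680 …(+1); best=7800 via (A,hash)
  {ADE}: card=8000; try (A,hash)→2920, (A,merge)→6040, (D,hash)→13520, (A,nl)→33400, (D,merge)→152920, (D,nl)→1002120; best=2920 via (A,hash)
  {ABE}: card=120000; try (A,hash)→13520, (B,hash)→17520, (A,merge)→91040, (B,merge)→155120, (A,nl)→486400, (B,nl)→3002120; best=13520 via (A,hash)
  {CDE}: card=3200; try (C,hash)→3480, (C,merge)→6360, (C,nl_idx)→7400, (D,hash)→8080, (C,nl)→49400, (D,merge)→55480 …(+1); best=3480 via (C,hash)
  {BCE}: card=48000; try (B,hash)→12080, (C,hash)→14080, (B,merge)→57680, (C,merge)→91360, (C,nl_idx)→96400, (C,nl)→726400 …(+1); best=12080 via (B,hash)
  {BDE}: card=4800; try (B,hash)→7200, (B,merge)→8400, (D,hash)→13800, (D,merge)→91200, (B,nl)→121400, (D,nl)→606400; best=7200 via (B,hash)
  {ACDE}: card=64000; try (A,hash)→7800, (C,hash)→12600, (A,merge)→45720, (D,hash)→89200, (C,merge)→115880, (C,nl_idx)→122920 …(+4); best=7800 via (A,hash)
  {ABCE}: card=960000; try (A,hash)→61200, (B,hash)→93200, (C,hash)→135200, (A,merge)→828720, (B,merge)→1450800, (C,nl_idx)→1813520 …(+4); best=61200 via (A,hash)
  {ABDE}: card=96000; try (A,hash)→13120, (B,hash)→16320, (A,merge)→75040, (B,merge)→117920, (D,hash)→134920, (A,nl)→391200 …(+3); best=13120 via (A,hash)
  {BCDE}: card=38400; try (B,hash)→12080, (C,hash)→13680, (B,merge)→48080, (D,hash)→61480, (C,merge)→75360, (C,nl_idx)→79200 …(+4); best=12080 via (B,hash)
  {ABCDE}: card=768000; try (A,hash)→51600, (B,hash)→77200, (C,hash)→110800, (A,merge)→665520, (D,hash)→1022600, (B,merge)→1098800 …(+7); best=51600 via (A,hash)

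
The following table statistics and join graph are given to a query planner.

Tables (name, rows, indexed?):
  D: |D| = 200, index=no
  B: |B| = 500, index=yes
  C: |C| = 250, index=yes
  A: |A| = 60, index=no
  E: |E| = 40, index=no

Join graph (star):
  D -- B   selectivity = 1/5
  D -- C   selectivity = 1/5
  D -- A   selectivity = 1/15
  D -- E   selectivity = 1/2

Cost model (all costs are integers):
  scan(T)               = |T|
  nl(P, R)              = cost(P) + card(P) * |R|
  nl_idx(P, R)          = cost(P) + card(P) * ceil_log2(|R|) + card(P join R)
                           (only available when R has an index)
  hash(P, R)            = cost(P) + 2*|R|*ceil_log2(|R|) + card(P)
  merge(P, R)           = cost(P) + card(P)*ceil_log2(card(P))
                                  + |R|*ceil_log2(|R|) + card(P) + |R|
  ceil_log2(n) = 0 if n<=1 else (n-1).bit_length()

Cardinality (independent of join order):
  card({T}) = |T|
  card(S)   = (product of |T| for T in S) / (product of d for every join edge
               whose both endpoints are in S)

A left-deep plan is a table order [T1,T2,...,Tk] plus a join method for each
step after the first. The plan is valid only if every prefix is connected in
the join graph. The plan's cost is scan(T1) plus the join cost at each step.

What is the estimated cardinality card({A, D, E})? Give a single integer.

16000

Tables in S: A(60), D(200), E(40)
Edges inside S: D-A(d=15), D-E(d=2)
numerator = 60 * 200 * 40 = 480000
denominator = 15 * 2 = 30
card(S) = 480000 / 30 = 16000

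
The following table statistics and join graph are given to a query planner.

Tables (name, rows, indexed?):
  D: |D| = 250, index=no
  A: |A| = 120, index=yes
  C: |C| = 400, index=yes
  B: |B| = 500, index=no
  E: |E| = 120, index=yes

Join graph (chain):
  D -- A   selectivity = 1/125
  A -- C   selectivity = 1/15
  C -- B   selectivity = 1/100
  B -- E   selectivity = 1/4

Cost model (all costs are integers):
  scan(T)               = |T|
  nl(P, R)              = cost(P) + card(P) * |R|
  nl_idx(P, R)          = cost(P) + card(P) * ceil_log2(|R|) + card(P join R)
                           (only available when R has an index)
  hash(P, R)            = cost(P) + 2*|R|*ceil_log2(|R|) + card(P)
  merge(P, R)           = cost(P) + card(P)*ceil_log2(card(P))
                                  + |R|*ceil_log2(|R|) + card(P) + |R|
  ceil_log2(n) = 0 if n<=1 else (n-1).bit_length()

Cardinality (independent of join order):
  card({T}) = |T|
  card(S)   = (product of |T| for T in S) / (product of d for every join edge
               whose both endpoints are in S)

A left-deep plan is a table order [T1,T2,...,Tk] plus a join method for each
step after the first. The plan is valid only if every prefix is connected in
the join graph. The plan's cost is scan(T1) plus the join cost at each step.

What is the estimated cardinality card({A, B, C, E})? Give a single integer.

480000

Tables in S: A(120), B(500), C(400), E(120)
Edges inside S: A-C(d=15), C-B(d=100), B-E(d=4)
numerator = 120 * 500 * 400 * 120 = 2880000000
denominator = 15 * 100 * 4 = 6000
card(S) = 2880000000 / 6000 = 480000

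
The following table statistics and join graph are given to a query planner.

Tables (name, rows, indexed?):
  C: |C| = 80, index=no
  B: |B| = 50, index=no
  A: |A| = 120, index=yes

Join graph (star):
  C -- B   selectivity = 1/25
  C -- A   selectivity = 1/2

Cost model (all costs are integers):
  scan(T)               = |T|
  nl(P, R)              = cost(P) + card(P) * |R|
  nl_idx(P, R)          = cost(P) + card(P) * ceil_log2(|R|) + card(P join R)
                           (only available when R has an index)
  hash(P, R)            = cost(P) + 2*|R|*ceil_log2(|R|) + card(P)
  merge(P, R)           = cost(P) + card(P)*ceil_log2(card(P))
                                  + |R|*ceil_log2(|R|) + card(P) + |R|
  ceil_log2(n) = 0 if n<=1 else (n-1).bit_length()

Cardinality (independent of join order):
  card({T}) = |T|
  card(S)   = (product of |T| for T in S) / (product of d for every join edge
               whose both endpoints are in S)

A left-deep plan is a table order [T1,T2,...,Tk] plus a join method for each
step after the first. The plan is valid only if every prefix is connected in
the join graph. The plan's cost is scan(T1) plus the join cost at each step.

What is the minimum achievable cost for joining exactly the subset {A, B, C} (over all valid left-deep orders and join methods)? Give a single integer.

2600

Selinger DP over subsets of {A,B,C}:
  {C}: scan cost=80, card=80
  {B}: scan cost=50, card=50
  {A}: scan cost=120, card=120
  {BC}: card=160; try (B,hash)→760, (C,merge)→1040, (B,merge)→1070, (C,hash)→1220, (C,nl)→4050, (B,nl)→4080; best=760 via (B,hash)
  {AC}: card=4800; try (C,hash)→1360, (A,merge)→1680, (C,merge)→1720, (A,hash)→1840, (A,nl_idx)→5440, (A,nl)→9680 …(+1); best=1360 via (C,hash)
  {ABC}: card=9600; try (A,hash)→2600, (A,merge)→3160, (B,hash)→6760, (A,nl_idx)→11480, (A,nl)→19960, (B,merge)→68910 …(+1); best=2600 via (A,hash)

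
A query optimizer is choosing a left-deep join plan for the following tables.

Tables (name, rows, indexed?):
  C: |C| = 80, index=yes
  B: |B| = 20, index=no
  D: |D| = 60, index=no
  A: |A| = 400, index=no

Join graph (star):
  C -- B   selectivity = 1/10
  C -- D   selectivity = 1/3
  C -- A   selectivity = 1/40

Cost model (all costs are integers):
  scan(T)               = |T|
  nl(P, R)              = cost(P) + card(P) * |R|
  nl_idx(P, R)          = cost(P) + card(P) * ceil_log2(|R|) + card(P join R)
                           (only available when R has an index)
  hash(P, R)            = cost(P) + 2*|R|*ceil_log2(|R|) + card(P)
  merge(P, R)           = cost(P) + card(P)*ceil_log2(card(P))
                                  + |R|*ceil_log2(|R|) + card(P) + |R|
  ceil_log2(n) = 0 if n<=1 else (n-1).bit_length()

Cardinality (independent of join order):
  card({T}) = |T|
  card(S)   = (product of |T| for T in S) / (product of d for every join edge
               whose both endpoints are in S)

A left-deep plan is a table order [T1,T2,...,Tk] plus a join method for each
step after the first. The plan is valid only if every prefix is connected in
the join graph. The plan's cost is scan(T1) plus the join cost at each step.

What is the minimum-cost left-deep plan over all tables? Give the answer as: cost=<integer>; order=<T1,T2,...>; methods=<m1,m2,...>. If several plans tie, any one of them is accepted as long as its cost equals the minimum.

cost=5240; order=A,C,B,D; methods=hash,hash,hash

Selinger DP (subsets sized 1..n):
  {C}: scan cost=80, card=80
  {B}: scan cost=20, card=20
  {D}: scan cost=60, card=60
  {A}: scan cost=400, card=400
  {BC}: card=160; try (C,nl_idx)→320, (B,hash)→360, (C,merge)→780, (B,merge)→840, (C,hash)→1160, (C,nl)→1620 …(+1); best=320 via (C,nl_idx)
  {CD}: card=1600; try (D,hash)→880, (C,merge)→1120, (D,merge)→1140, (C,hash)→1240, (C,nl_idx)→2080, (C,nl)→4860 …(+1); best=880 via (D,hash)
  {AC}: card=800; try (C,hash)→1920, (C,nl_idx)→4000, (A,merge)→4720, (C,merge)→5040, (A,hash)→7360, (A,nl)→32080 …(+1); best=1920 via (C,hash)
  {BCD}: card=3200; try (D,hash)→1200, (D,merge)→2180, (B,hash)→2680, (D,nl)→9920, (B,merge)→20200, (B,nl)→32880; best=1200 via (D,hash)
  {ABC}: card=1600; try (B,hash)→2920, (A,merge)→5760, (A,hash)→7680, (B,merge)→10840, (B,nl)→17920, (A,nl)→64320; best=2920 via (B,hash)
  {ACD}: card=16000; try (D,hash)→3440, (A,hash)→9680, (D,merge)→11140, (A,merge)→24080, (D,nl)→49920, (A,nl)→640880; best=3440 via (D,hash)
  {ABCD}: card=32000; try (D,hash)→5240, (A,hash)→11600, (B,hash)→19640, (D,merge)→22540, (A,merge)→46800, (D,nl)→98920 …(+3); best=5240 via (D,hash)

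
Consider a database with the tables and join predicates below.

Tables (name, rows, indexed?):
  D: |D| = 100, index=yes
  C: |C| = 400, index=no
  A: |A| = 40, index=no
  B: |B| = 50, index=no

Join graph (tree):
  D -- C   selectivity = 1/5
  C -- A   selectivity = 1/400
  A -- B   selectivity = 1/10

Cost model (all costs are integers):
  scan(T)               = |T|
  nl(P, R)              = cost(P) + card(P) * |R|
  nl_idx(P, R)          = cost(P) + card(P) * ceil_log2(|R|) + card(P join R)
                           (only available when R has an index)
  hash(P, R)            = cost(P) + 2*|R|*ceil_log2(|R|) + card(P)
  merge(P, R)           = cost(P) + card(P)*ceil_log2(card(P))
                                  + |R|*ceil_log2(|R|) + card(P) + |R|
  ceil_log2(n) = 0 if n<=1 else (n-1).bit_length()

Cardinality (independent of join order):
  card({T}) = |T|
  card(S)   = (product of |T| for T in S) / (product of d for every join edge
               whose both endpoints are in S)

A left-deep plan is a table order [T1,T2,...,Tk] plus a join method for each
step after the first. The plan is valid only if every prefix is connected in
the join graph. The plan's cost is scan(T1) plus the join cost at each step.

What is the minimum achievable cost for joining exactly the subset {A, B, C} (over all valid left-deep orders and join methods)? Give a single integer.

Selinger DP over subsets of {A,B,C}:
  {C}: scan cost=400, card=400
  {A}: scan cost=40, card=40
  {B}: scan cost=50, card=50
  {AC}: card=40; try (A,hash)→1280, (C,merge)→4320, (A,merge)→4680, (C,hash)→7280, (C,nl)→16040, (A,nl)→16400; best=1280 via (A,hash)
  {AB}: card=200; try (A,hash)→580, (B,merge)→670, (B,hash)→680, (A,merge)→680, (B,nl)→2040, (A,nl)→2050; best=580 via (A,hash)
  {ABC}: card=200; try (B,merge)→1910, (B,hash)→1920, (B,nl)→3280, (C,merge)→6380, (C,hash)→7980, (C,nl)→80580; best=1910 via (B,merge)

1910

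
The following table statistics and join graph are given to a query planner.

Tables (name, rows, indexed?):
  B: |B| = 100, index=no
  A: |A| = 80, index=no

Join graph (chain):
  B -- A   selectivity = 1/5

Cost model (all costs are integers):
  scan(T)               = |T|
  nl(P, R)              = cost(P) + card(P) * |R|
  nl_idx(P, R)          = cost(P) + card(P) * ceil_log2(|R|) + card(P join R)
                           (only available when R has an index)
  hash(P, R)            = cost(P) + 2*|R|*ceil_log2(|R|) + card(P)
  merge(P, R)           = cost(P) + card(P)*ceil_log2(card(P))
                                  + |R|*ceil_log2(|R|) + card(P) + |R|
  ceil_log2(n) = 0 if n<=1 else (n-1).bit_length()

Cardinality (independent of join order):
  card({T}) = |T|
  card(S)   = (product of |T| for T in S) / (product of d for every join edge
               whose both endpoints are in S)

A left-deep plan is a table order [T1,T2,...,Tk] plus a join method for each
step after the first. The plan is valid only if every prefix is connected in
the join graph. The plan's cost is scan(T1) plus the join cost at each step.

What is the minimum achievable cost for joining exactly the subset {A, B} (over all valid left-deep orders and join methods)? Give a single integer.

Selinger DP over subsets of {A,B}:
  {B}: scan cost=100, card=100
  {A}: scan cost=80, card=80
  {AB}: card=1600; try (A,hash)→1320, (B,merge)→1520, (A,merge)→1540, (B,hash)→1560, (B,nl)→8080, (A,nl)→8100; best=1320 via (A,hash)

1320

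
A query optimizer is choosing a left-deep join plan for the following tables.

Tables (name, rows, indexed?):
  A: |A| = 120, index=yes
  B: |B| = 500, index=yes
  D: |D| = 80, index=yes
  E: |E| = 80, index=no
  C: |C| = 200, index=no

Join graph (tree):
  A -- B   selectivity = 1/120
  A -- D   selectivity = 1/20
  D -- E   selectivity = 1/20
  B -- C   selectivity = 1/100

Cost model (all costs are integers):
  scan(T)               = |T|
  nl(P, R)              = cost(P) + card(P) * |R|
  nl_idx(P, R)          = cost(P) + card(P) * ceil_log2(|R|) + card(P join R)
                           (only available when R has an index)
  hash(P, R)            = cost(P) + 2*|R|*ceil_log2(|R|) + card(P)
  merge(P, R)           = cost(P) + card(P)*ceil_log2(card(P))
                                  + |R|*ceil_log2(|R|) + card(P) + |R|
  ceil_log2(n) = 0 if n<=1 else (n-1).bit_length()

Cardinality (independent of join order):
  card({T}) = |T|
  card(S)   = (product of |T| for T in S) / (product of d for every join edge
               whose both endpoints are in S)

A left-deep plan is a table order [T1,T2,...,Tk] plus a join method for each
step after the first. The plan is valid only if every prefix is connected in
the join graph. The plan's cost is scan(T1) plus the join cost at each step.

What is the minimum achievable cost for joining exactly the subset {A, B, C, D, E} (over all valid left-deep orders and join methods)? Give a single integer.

12640

Selinger DP over subsets of {A,B,C,D,E}:
  {A}: scan cost=120, card=120
  {B}: scan cost=500, card=500
  {D}: scan cost=80, card=80
  {E}: scan cost=80, card=80
  {C}: scan cost=200, card=200
  {AB}: card=500; try (B,nl_idx)→1700, (A,hash)→2680, (A,nl_idx)→4500, (B,merge)→6080, (A,merge)→6460, (B,hash)→9240 …(+2); best=1700 via (B,nl_idx)
  {AD}: card=480; try (A,nl_idx)→1120, (D,hash)→1360, (D,nl_idx)→1440, (A,merge)→1680, (D,merge)→1720, (A,hash)→1840 …(+2); best=1120 via (A,nl_idx)
  {BC}: card=1000; try (B,nl_idx)→3000, (C,hash)→4200, (B,merge)→7000, (C,merge)→7300, (B,hash)→9400, (B,nl)→100200 …(+1); best=3000 via (B,nl_idx)
  {DE}: card=320; try (D,nl_idx)→960, (E,hash)→1280, (D,hash)→1280, (E,merge)→1360, (D,merge)→1360, (E,nl)→6480 …(+1); best=960 via (D,nl_idx)
  {ABD}: card=2000; try (D,hash)→3320, (D,nl_idx)→7200, (D,merge)→7340, (B,nl_idx)→7440, (B,hash)→10600, (B,merge)→10920 …(+2); best=3320 via (D,hash)
  {ABC}: card=1000; try (C,hash)→5400, (A,hash)→5680, (C,merge)→8500, (A,nl_idx)→11000, (A,merge)→14960, (C,nl)→101700 …(+1); best=5400 via (C,hash)
  {ADE}: card=1920; try (E,hash)→2720, (A,hash)→2960, (A,merge)→5120, (A,nl_idx)→5120, (E,merge)→6560, (A,nl)→39360 …(+1); best=2720 via (E,hash)
  {ABDE}: card=8000; try (E,hash)→6440, (B,hash)→13640, (E,merge)→27960, (B,nl_idx)→28000, (B,merge)→30760, (E,nl)→163320 …(+1); best=6440 via (E,hash)
  {ABCD}: card=4000; try (D,hash)→7520, (C,hash)→8520, (D,nl_idx)→16400, (D,merge)→17040, (C,merge)→29120, (D,nl)→85400 …(+1); best=7520 via (D,hash)
  {ABCDE}: card=16000; try (E,hash)→12640, (C,hash)→17640, (E,merge)→60160, (C,merge)→120240, (E,nl)→327520, (C,nl)→1606440; best=12640 via (E,hash)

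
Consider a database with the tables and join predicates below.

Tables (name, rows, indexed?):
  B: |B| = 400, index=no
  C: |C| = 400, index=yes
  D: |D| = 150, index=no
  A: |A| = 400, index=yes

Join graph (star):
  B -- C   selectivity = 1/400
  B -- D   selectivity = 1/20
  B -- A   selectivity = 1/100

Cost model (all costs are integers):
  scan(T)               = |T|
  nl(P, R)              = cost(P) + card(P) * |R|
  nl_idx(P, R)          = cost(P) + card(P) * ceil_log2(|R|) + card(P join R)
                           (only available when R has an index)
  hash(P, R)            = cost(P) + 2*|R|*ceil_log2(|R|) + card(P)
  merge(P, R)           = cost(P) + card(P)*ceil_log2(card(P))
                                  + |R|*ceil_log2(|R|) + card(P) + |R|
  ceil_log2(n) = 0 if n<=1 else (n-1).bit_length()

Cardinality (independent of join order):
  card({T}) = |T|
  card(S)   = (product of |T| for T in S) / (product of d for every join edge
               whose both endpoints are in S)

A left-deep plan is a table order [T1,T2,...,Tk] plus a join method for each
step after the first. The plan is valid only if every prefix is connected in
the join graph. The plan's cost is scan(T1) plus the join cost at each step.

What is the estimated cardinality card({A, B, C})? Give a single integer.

1600

Tables in S: A(400), B(400), C(400)
Edges inside S: B-C(d=400), B-A(d=100)
numerator = 400 * 400 * 400 = 64000000
denominator = 400 * 100 = 40000
card(S) = 64000000 / 40000 = 1600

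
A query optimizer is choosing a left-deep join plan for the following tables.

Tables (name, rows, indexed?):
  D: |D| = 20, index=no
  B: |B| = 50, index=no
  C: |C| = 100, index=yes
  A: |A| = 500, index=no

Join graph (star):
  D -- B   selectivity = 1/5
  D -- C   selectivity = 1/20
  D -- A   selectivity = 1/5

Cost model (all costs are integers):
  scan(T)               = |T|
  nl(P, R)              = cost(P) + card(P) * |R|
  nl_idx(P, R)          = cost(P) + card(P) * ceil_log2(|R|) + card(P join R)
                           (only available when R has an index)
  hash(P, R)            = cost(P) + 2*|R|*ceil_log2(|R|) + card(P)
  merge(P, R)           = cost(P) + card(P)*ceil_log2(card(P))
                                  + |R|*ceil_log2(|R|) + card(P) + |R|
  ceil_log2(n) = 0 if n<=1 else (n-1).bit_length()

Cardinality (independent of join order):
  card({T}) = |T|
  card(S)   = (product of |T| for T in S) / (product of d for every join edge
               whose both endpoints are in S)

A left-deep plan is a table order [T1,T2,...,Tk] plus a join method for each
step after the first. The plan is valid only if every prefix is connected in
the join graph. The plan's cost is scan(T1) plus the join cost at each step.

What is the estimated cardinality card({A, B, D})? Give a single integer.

Tables in S: A(500), B(50), D(20)
Edges inside S: D-B(d=5), D-A(d=5)
numerator = 500 * 50 * 20 = 500000
denominator = 5 * 5 = 25
card(S) = 500000 / 25 = 20000

20000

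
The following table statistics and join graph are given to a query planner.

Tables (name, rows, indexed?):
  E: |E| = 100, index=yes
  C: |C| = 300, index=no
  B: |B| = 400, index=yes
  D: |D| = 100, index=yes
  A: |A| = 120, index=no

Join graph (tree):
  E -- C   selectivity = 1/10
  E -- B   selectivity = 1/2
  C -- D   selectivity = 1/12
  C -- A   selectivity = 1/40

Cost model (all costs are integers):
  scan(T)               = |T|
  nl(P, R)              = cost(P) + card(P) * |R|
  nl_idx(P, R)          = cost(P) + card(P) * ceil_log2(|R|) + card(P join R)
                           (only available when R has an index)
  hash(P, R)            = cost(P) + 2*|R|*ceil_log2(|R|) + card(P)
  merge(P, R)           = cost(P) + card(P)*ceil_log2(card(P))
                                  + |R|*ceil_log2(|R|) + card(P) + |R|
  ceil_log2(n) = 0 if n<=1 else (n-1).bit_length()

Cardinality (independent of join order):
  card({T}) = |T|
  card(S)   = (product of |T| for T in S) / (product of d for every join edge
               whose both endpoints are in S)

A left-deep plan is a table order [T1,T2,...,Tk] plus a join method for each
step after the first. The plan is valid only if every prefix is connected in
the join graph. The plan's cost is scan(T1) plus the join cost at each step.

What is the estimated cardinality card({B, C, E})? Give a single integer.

600000

Tables in S: B(400), C(300), E(100)
Edges inside S: E-C(d=10), E-B(d=2)
numerator = 400 * 300 * 100 = 12000000
denominator = 10 * 2 = 20
card(S) = 12000000 / 20 = 600000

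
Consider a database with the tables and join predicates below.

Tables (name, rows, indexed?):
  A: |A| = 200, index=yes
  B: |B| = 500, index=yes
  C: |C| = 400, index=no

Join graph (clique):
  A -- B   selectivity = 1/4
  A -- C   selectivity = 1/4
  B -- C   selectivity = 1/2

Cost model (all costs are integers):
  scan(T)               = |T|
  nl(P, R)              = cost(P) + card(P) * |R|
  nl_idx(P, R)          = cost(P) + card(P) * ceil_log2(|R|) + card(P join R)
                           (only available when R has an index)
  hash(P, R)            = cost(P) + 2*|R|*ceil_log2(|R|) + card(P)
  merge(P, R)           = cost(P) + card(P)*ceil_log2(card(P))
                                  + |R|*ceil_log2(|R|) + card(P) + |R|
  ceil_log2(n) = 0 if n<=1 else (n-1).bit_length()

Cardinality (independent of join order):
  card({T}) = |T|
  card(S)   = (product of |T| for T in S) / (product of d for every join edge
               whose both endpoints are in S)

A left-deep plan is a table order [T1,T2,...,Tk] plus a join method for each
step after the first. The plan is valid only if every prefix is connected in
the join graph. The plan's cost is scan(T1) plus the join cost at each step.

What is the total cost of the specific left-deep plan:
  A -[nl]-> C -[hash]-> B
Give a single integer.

109200

step 1: scan A: cost=200, card=200
step 2: join C via nl
    card(P join C) = 200*400/(4) = 20000
    cost = 200 + 200*400 = 80200
step 3: join B via hash
    card(P join B) = 20000*500/(4*2) = 1250000
    cost = 80200 + 2*500*9 + 20000 = 109200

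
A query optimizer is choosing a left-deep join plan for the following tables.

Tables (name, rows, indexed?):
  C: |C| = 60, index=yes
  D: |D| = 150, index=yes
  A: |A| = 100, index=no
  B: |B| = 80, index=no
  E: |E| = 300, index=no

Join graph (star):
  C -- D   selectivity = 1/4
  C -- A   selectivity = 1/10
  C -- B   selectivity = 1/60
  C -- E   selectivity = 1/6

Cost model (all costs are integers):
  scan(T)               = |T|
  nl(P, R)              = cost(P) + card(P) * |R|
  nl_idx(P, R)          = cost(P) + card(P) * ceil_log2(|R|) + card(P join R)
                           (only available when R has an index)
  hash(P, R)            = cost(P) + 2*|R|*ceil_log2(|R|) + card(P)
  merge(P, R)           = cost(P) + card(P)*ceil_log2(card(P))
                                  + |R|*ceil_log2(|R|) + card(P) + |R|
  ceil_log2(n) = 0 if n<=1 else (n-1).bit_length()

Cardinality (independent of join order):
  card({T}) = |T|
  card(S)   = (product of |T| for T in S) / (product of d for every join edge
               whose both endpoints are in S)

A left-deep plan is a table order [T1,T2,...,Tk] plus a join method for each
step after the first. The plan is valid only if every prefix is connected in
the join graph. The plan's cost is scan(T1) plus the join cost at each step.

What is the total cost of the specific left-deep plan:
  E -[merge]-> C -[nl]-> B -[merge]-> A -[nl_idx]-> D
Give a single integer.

2116520

step 1: scan E: cost=300, card=300
step 2: join C via merge
    card(P join C) = 300*60/(6) = 3000
    cost = 300 + 300*9 + 60*6 + 300 + 60 = 3720
step 3: join B via nl
    card(P join B) = 3000*80/(60) = 4000
    cost = 3720 + 3000*80 = 243720
step 4: join A via merge
    card(P join A) = 4000*100/(10) = 40000
    cost = 243720 + 4000*12 + 100*7 + 4000 + 100 = 296520
step 5: join D via nl_idx
    card(P join D) = 40000*150/(4) = 1500000
    cost = 296520 + 40000*8 + 1500000 = 2116520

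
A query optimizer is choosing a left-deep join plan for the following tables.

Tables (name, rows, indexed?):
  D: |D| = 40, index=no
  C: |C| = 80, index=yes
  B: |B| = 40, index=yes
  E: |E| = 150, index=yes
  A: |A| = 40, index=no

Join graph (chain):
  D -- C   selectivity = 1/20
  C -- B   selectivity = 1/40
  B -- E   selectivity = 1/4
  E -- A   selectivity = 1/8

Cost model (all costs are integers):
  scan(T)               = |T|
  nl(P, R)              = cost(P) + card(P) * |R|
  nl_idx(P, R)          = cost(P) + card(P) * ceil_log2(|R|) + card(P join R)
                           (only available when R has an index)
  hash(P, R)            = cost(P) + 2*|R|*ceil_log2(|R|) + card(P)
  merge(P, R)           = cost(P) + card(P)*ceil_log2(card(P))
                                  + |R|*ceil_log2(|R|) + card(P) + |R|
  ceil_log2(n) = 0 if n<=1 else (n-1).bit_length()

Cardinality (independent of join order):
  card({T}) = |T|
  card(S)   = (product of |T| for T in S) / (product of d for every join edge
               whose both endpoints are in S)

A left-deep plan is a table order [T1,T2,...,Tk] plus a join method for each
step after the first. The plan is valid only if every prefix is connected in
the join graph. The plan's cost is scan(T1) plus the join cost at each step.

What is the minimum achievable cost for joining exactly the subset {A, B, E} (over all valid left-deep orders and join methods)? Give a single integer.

2010

Selinger DP over subsets of {A,B,E}:
  {B}: scan cost=40, card=40
  {E}: scan cost=150, card=150
  {A}: scan cost=40, card=40
  {BE}: card=1500; try (B,hash)→780, (E,merge)→1670, (B,merge)→1780, (E,nl_idx)→1860, (E,hash)→2480, (B,nl_idx)→2550 …(+2); best=780 via (B,hash)
  {AE}: card=750; try (A,hash)→780, (E,nl_idx)→1110, (E,merge)→1670, (A,merge)→1780, (E,hash)→2480, (E,nl)→6040 …(+1); best=780 via (A,hash)
  {ABE}: card=7500; try (B,hash)→2010, (A,hash)→2760, (B,merge)→9310, (B,nl_idx)→12780, (A,merge)→19060, (B,nl)→30780 …(+1); best=2010 via (B,hash)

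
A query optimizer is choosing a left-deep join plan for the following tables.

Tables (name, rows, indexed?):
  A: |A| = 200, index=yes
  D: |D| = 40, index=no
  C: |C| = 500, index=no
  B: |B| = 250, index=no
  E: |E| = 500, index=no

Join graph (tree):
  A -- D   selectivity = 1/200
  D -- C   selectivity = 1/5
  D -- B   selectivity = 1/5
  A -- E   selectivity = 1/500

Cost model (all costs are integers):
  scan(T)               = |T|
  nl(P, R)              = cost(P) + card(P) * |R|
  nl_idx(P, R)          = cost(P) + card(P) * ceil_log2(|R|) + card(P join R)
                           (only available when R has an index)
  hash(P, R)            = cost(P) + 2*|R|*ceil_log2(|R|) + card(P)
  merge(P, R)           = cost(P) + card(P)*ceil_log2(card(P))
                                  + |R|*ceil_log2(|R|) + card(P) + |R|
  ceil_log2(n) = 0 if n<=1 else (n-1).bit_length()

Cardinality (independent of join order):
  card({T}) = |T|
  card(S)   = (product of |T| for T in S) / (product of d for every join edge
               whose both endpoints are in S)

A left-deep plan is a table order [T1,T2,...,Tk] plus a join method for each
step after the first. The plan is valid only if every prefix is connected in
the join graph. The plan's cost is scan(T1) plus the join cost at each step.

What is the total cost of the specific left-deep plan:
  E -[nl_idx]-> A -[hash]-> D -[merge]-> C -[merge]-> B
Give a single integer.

64910

step 1: scan E: cost=500, card=500
step 2: join A via nl_idx
    card(P join A) = 500*200/(500) = 200
    cost = 500 + 500*8 + 200 = 4700
step 3: join D via hash
    card(P join D) = 200*40/(200) = 40
    cost = 4700 + 2*40*6 + 200 = 5380
step 4: join C via merge
    card(P join C) = 40*500/(5) = 4000
    cost = 5380 + 40*6 + 500*9 + 40 + 500 = 10660
step 5: join B via merge
    card(P join B) = 4000*250/(5) = 200000
    cost = 10660 + 4000*12 + 250*8 + 4000 + 250 = 64910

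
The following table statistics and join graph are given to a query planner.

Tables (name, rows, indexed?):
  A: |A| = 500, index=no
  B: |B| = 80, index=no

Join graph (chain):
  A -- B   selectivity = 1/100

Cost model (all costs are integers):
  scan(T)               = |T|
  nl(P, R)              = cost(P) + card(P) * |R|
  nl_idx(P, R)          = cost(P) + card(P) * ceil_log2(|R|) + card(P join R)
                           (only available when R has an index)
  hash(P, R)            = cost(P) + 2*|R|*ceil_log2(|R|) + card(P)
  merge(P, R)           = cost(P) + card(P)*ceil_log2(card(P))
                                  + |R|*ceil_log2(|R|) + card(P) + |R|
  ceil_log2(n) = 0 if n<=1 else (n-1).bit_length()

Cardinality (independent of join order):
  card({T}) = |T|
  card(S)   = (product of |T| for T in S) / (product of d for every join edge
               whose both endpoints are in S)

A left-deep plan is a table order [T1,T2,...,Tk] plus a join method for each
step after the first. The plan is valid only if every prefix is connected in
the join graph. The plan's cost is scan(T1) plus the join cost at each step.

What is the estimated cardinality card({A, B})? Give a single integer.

400

Tables in S: A(500), B(80)
Edges inside S: A-B(d=100)
numerator = 500 * 80 = 40000
denominator = 100 = 100
card(S) = 40000 / 100 = 400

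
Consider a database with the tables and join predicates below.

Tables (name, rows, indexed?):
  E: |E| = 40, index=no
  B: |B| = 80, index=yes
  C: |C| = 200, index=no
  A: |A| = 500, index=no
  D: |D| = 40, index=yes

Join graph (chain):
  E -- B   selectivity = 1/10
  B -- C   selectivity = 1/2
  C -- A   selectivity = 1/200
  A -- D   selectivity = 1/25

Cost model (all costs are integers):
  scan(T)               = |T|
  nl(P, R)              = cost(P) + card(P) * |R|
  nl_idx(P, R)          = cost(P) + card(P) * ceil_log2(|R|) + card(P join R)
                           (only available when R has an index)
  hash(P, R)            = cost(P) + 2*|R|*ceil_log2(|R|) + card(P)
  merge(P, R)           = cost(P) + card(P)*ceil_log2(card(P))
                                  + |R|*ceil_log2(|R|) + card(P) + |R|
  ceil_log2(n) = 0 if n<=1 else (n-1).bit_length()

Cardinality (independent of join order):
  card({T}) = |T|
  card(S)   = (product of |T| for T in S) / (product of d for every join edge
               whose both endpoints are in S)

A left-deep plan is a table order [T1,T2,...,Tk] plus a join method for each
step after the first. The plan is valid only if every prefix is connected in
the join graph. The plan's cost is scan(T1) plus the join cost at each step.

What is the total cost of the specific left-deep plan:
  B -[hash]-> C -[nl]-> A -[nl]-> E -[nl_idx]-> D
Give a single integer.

step 1: scan B: cost=80, card=80
step 2: join C via hash
    card(P join C) = 80*200/(2) = 8000
    cost = 80 + 2*200*8 + 80 = 3360
step 3: join A via nl
    card(P join A) = 8000*500/(200) = 20000
    cost = 3360 + 8000*500 = 4003360
step 4: join E via nl
    card(P join E) = 20000*40/(10) = 80000
    cost = 4003360 + 20000*40 = 4803360
step 5: join D via nl_idx
    card(P join D) = 80000*40/(25) = 128000
    cost = 4803360 + 80000*6 + 128000 = 5411360

5411360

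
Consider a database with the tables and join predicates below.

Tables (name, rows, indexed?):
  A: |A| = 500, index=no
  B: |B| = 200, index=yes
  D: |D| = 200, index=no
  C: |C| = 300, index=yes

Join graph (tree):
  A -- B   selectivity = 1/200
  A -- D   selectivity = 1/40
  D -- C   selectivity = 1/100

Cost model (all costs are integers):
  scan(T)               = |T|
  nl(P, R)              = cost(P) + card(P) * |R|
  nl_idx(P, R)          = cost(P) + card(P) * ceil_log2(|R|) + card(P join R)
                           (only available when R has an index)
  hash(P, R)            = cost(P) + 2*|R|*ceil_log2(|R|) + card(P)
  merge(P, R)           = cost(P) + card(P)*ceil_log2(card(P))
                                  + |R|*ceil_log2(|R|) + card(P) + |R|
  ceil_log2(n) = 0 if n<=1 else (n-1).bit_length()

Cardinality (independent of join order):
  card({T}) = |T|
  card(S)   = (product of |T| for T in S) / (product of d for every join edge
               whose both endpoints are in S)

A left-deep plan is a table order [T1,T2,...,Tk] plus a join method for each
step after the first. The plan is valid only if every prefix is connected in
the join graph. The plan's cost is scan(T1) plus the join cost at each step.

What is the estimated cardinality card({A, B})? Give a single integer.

Tables in S: A(500), B(200)
Edges inside S: A-B(d=200)
numerator = 500 * 200 = 100000
denominator = 200 = 200
card(S) = 100000 / 200 = 500

500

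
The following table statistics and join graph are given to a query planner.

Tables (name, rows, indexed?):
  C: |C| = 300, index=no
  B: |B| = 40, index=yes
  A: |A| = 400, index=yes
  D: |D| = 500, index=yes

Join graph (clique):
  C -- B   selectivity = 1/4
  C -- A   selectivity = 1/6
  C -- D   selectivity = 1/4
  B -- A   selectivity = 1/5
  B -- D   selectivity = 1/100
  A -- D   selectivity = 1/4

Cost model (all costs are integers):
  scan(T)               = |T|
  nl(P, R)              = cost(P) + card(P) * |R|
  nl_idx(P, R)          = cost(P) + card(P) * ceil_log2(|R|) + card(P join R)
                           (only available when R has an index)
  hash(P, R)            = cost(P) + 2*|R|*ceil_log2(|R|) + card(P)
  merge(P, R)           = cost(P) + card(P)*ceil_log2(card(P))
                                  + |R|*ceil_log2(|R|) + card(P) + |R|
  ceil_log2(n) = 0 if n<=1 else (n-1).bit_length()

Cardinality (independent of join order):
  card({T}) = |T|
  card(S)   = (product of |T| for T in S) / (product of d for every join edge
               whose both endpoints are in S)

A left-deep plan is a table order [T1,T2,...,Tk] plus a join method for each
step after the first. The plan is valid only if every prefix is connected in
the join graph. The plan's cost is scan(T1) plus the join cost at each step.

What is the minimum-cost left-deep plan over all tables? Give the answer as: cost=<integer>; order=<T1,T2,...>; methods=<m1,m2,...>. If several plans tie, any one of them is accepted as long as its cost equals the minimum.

Selinger DP (subsets sized 1..n):
  {C}: scan cost=300, card=300
  {B}: scan cost=40, card=40
  {A}: scan cost=400, card=400
  {D}: scan cost=500, card=500
  {BC}: card=3000; try (B,hash)→1080, (C,merge)→3320, (B,merge)→3580, (B,nl_idx)→5100, (C,hash)→5480, (C,nl)→12040 …(+1); best=1080 via (B,hash)
  {AC}: card=20000; try (C,hash)→6200, (A,merge)→7300, (C,merge)→7400, (A,hash)→7800, (A,nl_idx)→23000, (A,nl)→120300 …(+1); best=6200 via (C,hash)
  {CD}: card=37500; try (C,hash)→6400, (D,merge)→8300, (C,merge)→8500, (D,hash)→9600, (D,nl_idx)→40500, (D,nl)→150300 …(+1); best=6400 via (C,hash)
  {AB}: card=3200; try (B,hash)→1280, (A,nl_idx)→3600, (A,merge)→4320, (B,merge)→4680, (B,nl_idx)→6000, (A,hash)→7280 …(+2); best=1280 via (B,hash)
  {BD}: card=200; try (D,nl_idx)→600, (B,hash)→1480, (B,nl_idx)→3700, (D,merge)→5320, (B,merge)→5780, (D,hash)→9080 …(+2); best=600 via (D,nl_idx)
  {AD}: card=50000; try (A,hash)→8200, (D,merge)→9400, (A,merge)→9500, (D,hash)→9800, (D,nl_idx)→54000, (A,nl_idx)→55000 …(+2); best=8200 via (A,hash)
  {ABC}: card=40000; try (C,hash)→9880, (A,hash)→11280, (B,hash)→26680, (A,merge)→44080, (C,merge)→45880, (A,nl_idx)→68080 …(+5); best=9880 via (C,hash)
  {BCD}: card=3750; try (C,merge)→5400, (C,hash)→6200, (D,hash)→13080, (D,nl_idx)→31830, (B,hash)→44380, (D,merge)→45080 …(+5); best=5400 via (C,merge)
  {ACD}: card=625000; try (D,hash)→35200, (A,hash)→51100, (C,hash)→63600, (D,merge)→331200, (A,merge)→647900, (D,nl_idx)→811200 …(+5); best=35200 via (D,hash)
  {ABD}: card=4000; try (A,merge)→6400, (A,nl_idx)→6400, (A,hash)→8000, (D,hash)→13480, (D,nl_idx)→34080, (D,merge)→47880 …(+6); best=6400 via (A,merge)
  {ABCD}: card=12500; try (C,hash)→15800, (A,hash)→16350, (A,nl_idx)→51650, (A,merge)→58150, (D,hash)→58880, (C,merge)→61400 …(+9); best=15800 via (C,hash)

cost=15800; order=B,D,A,C; methods=nl_idx,merge,hash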